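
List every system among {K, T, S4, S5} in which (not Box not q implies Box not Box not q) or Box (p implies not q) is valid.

S5

S4-tableau for the negation not ((not Box not q implies Box not Box not q) or Box (p implies not q)):
1. not ((not Box not q implies Box not Box not q) or Box (p implies not q)), 0
2. not (not Box not q implies Box not Box not q), 0
3. not Box (p implies not q), 0
4. not Box not q, 0
5. not Box not Box not q, 0
6. not (p implies not q), 1
7. p, 1
8. q, 1
9. q, 2
10. Box not q, 3
11. not q, 3
Accessibility: 0R0, 0R1, 0R2, 0R3, 1R1, 2R2, 3R3
Complete open branch: countermodel on an S4-frame, so not valid in S4, nor in K, T (the same frame is also a K-frame and a T-frame).
S5-tableau for the negation not ((not Box not q implies Box not Box not q) or Box (p implies not q)):
1. not ((not Box not q implies Box not Box not q) or Box (p implies not q)), 0
2. not (not Box not q implies Box not Box not q), 0
3. not Box (p implies not q), 0
4. not Box not q, 0
5. not Box not Box not q, 0
6. not (p implies not q), 1
7. p, 1
8. q, 1
9. q, 2
10. Box not q, 3
11. not q, 0
12. not q, 1
Accessibility: 0R0, 0R1, 0R2, 0R3, 1R0, 1R1, 1R2, 1R3, 2R0, 2R1, 2R2, 2R3, 3R0, 3R1, 3R2, 3R3
Branch closes: q and not q both at 1.
Every branch closes (one shown): valid in S5.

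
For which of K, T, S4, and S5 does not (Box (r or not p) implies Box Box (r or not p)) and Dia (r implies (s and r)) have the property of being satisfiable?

K, T

T-tableau for the formula:
1. not (Box (r or not p) implies Box Box (r or not p)) and Dia (r implies (s and r)), 0
2. not (Box (r or not p) implies Box Box (r or not p)), 0
3. Dia (r implies (s and r)), 0
4. Box (r or not p), 0
5. not Box Box (r or not p), 0
6. r or not p, 0
7. not p, 0
8. r implies (s and r), 1
9. r or not p, 1
10. s and r, 1
11. s, 1
12. r, 1
13. not p, 1
14. not Box (r or not p), 2
15. r or not p, 2
16. not p, 2
17. not (r or not p), 3
18. not r, 3
19. p, 3
Accessibility: 0R0, 0R1, 0R2, 1R1, 2R2, 2R3, 3R3
Complete open branch: satisfiable in T, hence also in K (this T-model is also a K-model).
S4-tableau for the formula:
1. not (Box (r or not p) implies Box Box (r or not p)) and Dia (r implies (s and r)), 0
2. not (Box (r or not p) implies Box Box (r or not p)), 0
3. Dia (r implies (s and r)), 0
4. Box (r or not p), 0
5. not Box Box (r or not p), 0
6. r or not p, 0
7. not p, 0
8. r implies (s and r), 1
9. r or not p, 1
10. s and r, 1
11. s, 1
12. r, 1
13. not p, 1
14. not Box (r or not p), 2
15. r or not p, 2
16. not p, 2
17. not (r or not p), 3
18. not r, 3
19. p, 3
20. r or not p, 3
21. not p, 3
Accessibility: 0R0, 0R1, 0R2, 0R3, 1R1, 2R2, 2R3, 3R3
Branch closes: p and not p both at 3.
Every branch closes (one shown): unsatisfiable in S4, hence also in S5 (every S5-frame is an S4-frame).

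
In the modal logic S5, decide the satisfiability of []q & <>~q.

No, unsatisfiable

1. []q & <>~q, w0
2. []q, w0
3. <>~q, w0
4. q, w0
5. ~q, w1
6. q, w1
Accessibility: w0Rw0, w0Rw1, w1Rw0, w1Rw1
Branch closes: q and ~q both at w1.
Every branch closes; the branch above is one of them.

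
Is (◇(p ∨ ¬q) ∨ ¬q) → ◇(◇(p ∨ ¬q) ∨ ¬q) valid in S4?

Valid

Tableau for the negation ¬((◇(p ∨ ¬q) ∨ ¬q) → ◇(◇(p ∨ ¬q) ∨ ¬q)):
1. ¬((◇(p ∨ ¬q) ∨ ¬q) → ◇(◇(p ∨ ¬q) ∨ ¬q)), 0
2. ◇(p ∨ ¬q) ∨ ¬q, 0   [¬→-rule on 1]
3. ¬◇(◇(p ∨ ¬q) ∨ ¬q), 0   [¬→-rule on 1]
4. ¬(◇(p ∨ ¬q) ∨ ¬q), 0   [¬◇-rule on 3 via 0R0]
5. ¬◇(p ∨ ¬q), 0   [¬∨-rule on 4]
6. q, 0   [¬∨-rule on 4]
7. ¬(p ∨ ¬q), 0   [¬◇-rule on 5 via 0R0]
8. ¬p, 0   [¬∨-rule on 7]
9. ◇(p ∨ ¬q), 0   [∨-rule on 2 (branches; this branch)]
10. p ∨ ¬q, 1   [◇-rule on 9: fresh world 1, 0R1]
11. ¬(◇(p ∨ ¬q) ∨ ¬q), 1   [¬◇-rule on 3 via 0R1]
12. ¬◇(p ∨ ¬q), 1   [¬∨-rule on 11]
13. q, 1   [¬∨-rule on 11]
14. ¬(p ∨ ¬q), 1   [¬◇-rule on 5 via 0R1]
15. ¬p, 1   [¬∨-rule on 14]
16. ¬q, 1   [∨-rule on 10 (branches; this branch)]
Accessibility: 0R0, 0R1, 1R1
Branch closes: q and ¬q both at 1.
All branches of the negation close; one closing branch shown above.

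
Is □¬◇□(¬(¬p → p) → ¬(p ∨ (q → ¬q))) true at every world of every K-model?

Tableau for the negation ¬□¬◇□(¬(¬p → p) → ¬(p ∨ (q → ¬q))):
1. ¬□¬◇□(¬(¬p → p) → ¬(p ∨ (q → ¬q))), u
2. ◇□(¬(¬p → p) → ¬(p ∨ (q → ¬q))), v
3. □(¬(¬p → p) → ¬(p ∨ (q → ¬q))), w
Accessibility: uRv, vRw
The negation has an open branch (countermodel exists).

No, not valid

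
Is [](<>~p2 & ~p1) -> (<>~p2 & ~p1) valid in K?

Invalid (countermodel exists)

Tableau for the negation ~([](<>~p2 & ~p1) -> (<>~p2 & ~p1)):
1. ~([](<>~p2 & ~p1) -> (<>~p2 & ~p1)), 0
2. [](<>~p2 & ~p1), 0
3. ~(<>~p2 & ~p1), 0
4. p1, 0
The negation has an open branch (countermodel exists).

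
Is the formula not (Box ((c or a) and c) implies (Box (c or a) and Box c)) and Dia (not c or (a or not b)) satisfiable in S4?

No, unsatisfiable

1. not (Box ((c or a) and c) implies (Box (c or a) and Box c)) and Dia (not c or (a or not b)), u
2. not (Box ((c or a) and c) implies (Box (c or a) and Box c)), u
3. Dia (not c or (a or not b)), u
4. Box ((c or a) and c), u
5. not (Box (c or a) and Box c), u
6. (c or a) and c, u
7. c or a, u
8. c, u
9. not Box (c or a), u
10. a, u
11. not c or (a or not b), v
12. (c or a) and c, v
13. c or a, v
14. c, v
15. a or not b, v
16. a, v
17. not b, v
18. not (c or a), w
19. not c, w
20. not a, w
21. (c or a) and c, w
22. c or a, w
23. c, w
Accessibility: uRu, uRv, uRw, vRv, wRw
Branch closes: c and not c both at w.
All branches of the tableau close; one closing branch shown above.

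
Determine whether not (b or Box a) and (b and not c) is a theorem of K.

Tableau for the negation not (not (b or Box a) and (b and not c)):
1. not (not (b or Box a) and (b and not c)), u
2. not (b and not c), u
3. c, u
The negation has an open branch (countermodel exists).

No, not valid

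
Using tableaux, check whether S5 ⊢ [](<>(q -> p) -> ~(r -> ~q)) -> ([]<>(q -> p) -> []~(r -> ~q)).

Tableau for the negation ~([](<>(q -> p) -> ~(r -> ~q)) -> ([]<>(q -> p) -> []~(r -> ~q))):
1. ~([](<>(q -> p) -> ~(r -> ~q)) -> ([]<>(q -> p) -> []~(r -> ~q))), u
2. [](<>(q -> p) -> ~(r -> ~q)), u
3. ~([]<>(q -> p) -> []~(r -> ~q)), u
4. []<>(q -> p), u
5. ~[]~(r -> ~q), u
6. <>(q -> p) -> ~(r -> ~q), u
7. <>(q -> p), u
8. ~(r -> ~q), u
9. r, u
10. q, u
11. r -> ~q, v
12. <>(q -> p) -> ~(r -> ~q), v
13. <>(q -> p), v
14. ~r, v
15. ~<>(q -> p), v
16. ~(q -> p), u
17. ~p, u
18. ~(q -> p), v
19. q, v
20. ~p, v
21. q -> p, w
22. <>(q -> p) -> ~(r -> ~q), w
23. <>(q -> p), w
24. ~(q -> p), w
25. q, w
26. ~p, w
27. p, w
Accessibility: uRu, uRv, uRw, vRu, vRv, vRw, wRu, wRv, wRw
Branch closes: p and ~p both at w.
Every branch of the negation's tableau closes; the branch above is one of them.

Yes, valid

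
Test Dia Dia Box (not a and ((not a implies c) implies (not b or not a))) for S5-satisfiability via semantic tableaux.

1. Dia Dia Box (not a and ((not a implies c) implies (not b or not a))), w0
2. Dia Box (not a and ((not a implies c) implies (not b or not a))), w1
3. Box (not a and ((not a implies c) implies (not b or not a))), w2
4. not a and ((not a implies c) implies (not b or not a)), w0
5. not a, w0
6. (not a implies c) implies (not b or not a), w0
7. not a and ((not a implies c) implies (not b or not a)), w1
8. not a, w1
9. (not a implies c) implies (not b or not a), w1
10. not a and ((not a implies c) implies (not b or not a)), w2
11. not a, w2
12. (not a implies c) implies (not b or not a), w2
13. not b or not a, w0
14. not b or not a, w1
15. not b or not a, w2
Accessibility: w0Rw0, w0Rw1, w0Rw2, w1Rw0, w1Rw1, w1Rw2, w2Rw0, w2Rw1, w2Rw2

Satisfiable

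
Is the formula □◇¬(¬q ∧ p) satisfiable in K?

1. □◇¬(¬q ∧ p), u

Satisfiable (open branch found)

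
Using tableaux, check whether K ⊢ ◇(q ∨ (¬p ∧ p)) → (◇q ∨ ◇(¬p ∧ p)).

Tableau for the negation ¬(◇(q ∨ (¬p ∧ p)) → (◇q ∨ ◇(¬p ∧ p))):
1. ¬(◇(q ∨ (¬p ∧ p)) → (◇q ∨ ◇(¬p ∧ p))), 0
2. ◇(q ∨ (¬p ∧ p)), 0   [¬→-rule on 1]
3. ¬(◇q ∨ ◇(¬p ∧ p)), 0   [¬→-rule on 1]
4. ¬◇q, 0   [¬∨-rule on 3]
5. ¬◇(¬p ∧ p), 0   [¬∨-rule on 3]
6. q ∨ (¬p ∧ p), 1   [◇-rule on 2: fresh world 1, 0R1]
7. ¬q, 1   [¬◇-rule on 4 via 0R1]
8. ¬(¬p ∧ p), 1   [¬◇-rule on 5 via 0R1]
9. ¬p ∧ p, 1   [∨-rule on 6 (branches; this branch)]
10. ¬p, 1   [∧-rule on 9]
11. p, 1   [∧-rule on 9]
Accessibility: 0R1
Branch closes: p and ¬p both at 1.
All branches of the negation close; one closing branch shown above.

Valid in K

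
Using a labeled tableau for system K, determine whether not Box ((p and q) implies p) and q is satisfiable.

Unsatisfiable

1. not Box ((p and q) implies p) and q, 0
2. not Box ((p and q) implies p), 0
3. q, 0
4. not ((p and q) implies p), 1
5. p and q, 1
6. not p, 1
7. p, 1
8. q, 1
Accessibility: 0R1
Branch closes: p and not p both at 1.
(One branch shown.) All branches close.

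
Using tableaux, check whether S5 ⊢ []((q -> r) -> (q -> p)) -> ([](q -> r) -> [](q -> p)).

Tableau for the negation ~([]((q -> r) -> (q -> p)) -> ([](q -> r) -> [](q -> p))):
1. ~([]((q -> r) -> (q -> p)) -> ([](q -> r) -> [](q -> p))), w0
2. []((q -> r) -> (q -> p)), w0
3. ~([](q -> r) -> [](q -> p)), w0
4. [](q -> r), w0
5. ~[](q -> p), w0
6. (q -> r) -> (q -> p), w0
7. q -> r, w0
8. q -> p, w0
9. r, w0
10. p, w0
11. ~(q -> p), w1
12. q, w1
13. ~p, w1
14. (q -> r) -> (q -> p), w1
15. q -> r, w1
16. q -> p, w1
17. r, w1
18. p, w1
Accessibility: w0Rw0, w0Rw1, w1Rw0, w1Rw1
Branch closes: p and ~p both at w1.
All branches of the negation close; one closing branch shown above.

Yes, valid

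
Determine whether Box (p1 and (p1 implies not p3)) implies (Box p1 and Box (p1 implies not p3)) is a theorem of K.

Valid

Tableau for the negation not (Box (p1 and (p1 implies not p3)) implies (Box p1 and Box (p1 implies not p3))):
1. not (Box (p1 and (p1 implies not p3)) implies (Box p1 and Box (p1 implies not p3))), 0
2. Box (p1 and (p1 implies not p3)), 0
3. not (Box p1 and Box (p1 implies not p3)), 0
4. not Box (p1 implies not p3), 0
5. not (p1 implies not p3), 1
6. p1, 1
7. p3, 1
8. p1 and (p1 implies not p3), 1
9. p1 implies not p3, 1
10. not p3, 1
Accessibility: 0R1
Branch closes: p3 and not p3 both at 1.
All branches of the negation close; one closing branch shown above.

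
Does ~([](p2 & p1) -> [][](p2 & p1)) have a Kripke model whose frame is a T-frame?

1. ~([](p2 & p1) -> [][](p2 & p1)), 0
2. [](p2 & p1), 0   [~->-rule on 1]
3. ~[][](p2 & p1), 0   [~->-rule on 1]
4. p2 & p1, 0   [[]-rule on 2 via 0R0]
5. p2, 0   [&-rule on 4]
6. p1, 0   [&-rule on 4]
7. ~[](p2 & p1), 1   [~[]-rule on 3: fresh world 1, 0R1]
8. p2 & p1, 1   [[]-rule on 2 via 0R1]
9. p2, 1   [&-rule on 8]
10. p1, 1   [&-rule on 8]
11. ~(p2 & p1), 2   [~[]-rule on 7: fresh world 2, 1R2]
12. ~p1, 2   [~&-rule on 11 (branches; this branch)]
Accessibility: 0R0, 0R1, 1R1, 1R2, 2R2

Yes, satisfiable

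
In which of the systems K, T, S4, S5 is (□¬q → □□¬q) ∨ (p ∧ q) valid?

T-tableau for the negation ¬((□¬q → □□¬q) ∨ (p ∧ q)):
1. ¬((□¬q → □□¬q) ∨ (p ∧ q)), u
2. ¬(□¬q → □□¬q), u
3. ¬(p ∧ q), u
4. □¬q, u
5. ¬□□¬q, u
6. ¬q, u
7. ¬□¬q, v
8. ¬q, v
9. q, w
Accessibility: uRu, uRv, vRv, vRw, wRw
Complete open branch: countermodel on a T-frame, so not valid in T, nor in K (the same frame is also a K-frame).
S4-tableau for the negation ¬((□¬q → □□¬q) ∨ (p ∧ q)):
1. ¬((□¬q → □□¬q) ∨ (p ∧ q)), u
2. ¬(□¬q → □□¬q), u
3. ¬(p ∧ q), u
4. □¬q, u
5. ¬□□¬q, u
6. ¬q, u
7. ¬□¬q, v
8. ¬q, v
9. q, w
10. ¬q, w
Accessibility: uRu, uRv, uRw, vRv, vRw, wRw
Branch closes: q and ¬q both at w.
Every branch closes (one shown): valid in S4, hence also in S5 (every theorem of S4 is a theorem of S5).

S4, S5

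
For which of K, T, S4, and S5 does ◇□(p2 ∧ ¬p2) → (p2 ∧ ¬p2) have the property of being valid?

T, S4, S5

T-tableau for the negation ¬(◇□(p2 ∧ ¬p2) → (p2 ∧ ¬p2)):
1. ¬(◇□(p2 ∧ ¬p2) → (p2 ∧ ¬p2)), w0
2. ◇□(p2 ∧ ¬p2), w0
3. ¬(p2 ∧ ¬p2), w0
4. p2, w0
5. □(p2 ∧ ¬p2), w1
6. p2 ∧ ¬p2, w1
7. p2, w1
8. ¬p2, w1
Accessibility: w0Rw0, w0Rw1, w1Rw1
Branch closes: p2 and ¬p2 both at w1.
Every branch closes (one shown): valid in T, hence also in S4, S5 (every theorem of T is a theorem of S4 and S5).
K-tableau for the negation ¬(◇□(p2 ∧ ¬p2) → (p2 ∧ ¬p2)):
1. ¬(◇□(p2 ∧ ¬p2) → (p2 ∧ ¬p2)), w0
2. ◇□(p2 ∧ ¬p2), w0
3. ¬(p2 ∧ ¬p2), w0
4. p2, w0
5. □(p2 ∧ ¬p2), w1
Accessibility: w0Rw1
Complete open branch: countermodel on a K-frame, so not valid in K.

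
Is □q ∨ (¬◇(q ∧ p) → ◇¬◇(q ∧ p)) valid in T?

Valid

Tableau for the negation ¬(□q ∨ (¬◇(q ∧ p) → ◇¬◇(q ∧ p))):
1. ¬(□q ∨ (¬◇(q ∧ p) → ◇¬◇(q ∧ p))), 0
2. ¬□q, 0   [¬∨-rule on 1]
3. ¬(¬◇(q ∧ p) → ◇¬◇(q ∧ p)), 0   [¬∨-rule on 1]
4. ¬◇(q ∧ p), 0   [¬→-rule on 3]
5. ¬◇¬◇(q ∧ p), 0   [¬→-rule on 3]
6. ¬(q ∧ p), 0   [¬◇-rule on 4 via 0R0]
7. ◇(q ∧ p), 0   [¬◇-rule on 5 via 0R0]
8. ¬p, 0   [¬∧-rule on 6 (branches; this branch)]
9. ¬q, 1   [¬□-rule on 2: fresh world 1, 0R1]
10. ¬(q ∧ p), 1   [¬◇-rule on 4 via 0R1]
11. ◇(q ∧ p), 1   [¬◇-rule on 5 via 0R1]
12. ¬p, 1   [¬∧-rule on 10 (branches; this branch)]
13. q ∧ p, 2   [◇-rule on 7: fresh world 2, 0R2]
14. q, 2   [∧-rule on 13]
15. p, 2   [∧-rule on 13]
16. ¬(q ∧ p), 2   [¬◇-rule on 4 via 0R2]
17. ◇(q ∧ p), 2   [¬◇-rule on 5 via 0R2]
18. ¬p, 2   [¬∧-rule on 16 (branches; this branch)]
Accessibility: 0R0, 0R1, 0R2, 1R1, 2R2
Branch closes: p and ¬p both at 2.
All branches of the negation close; one closing branch shown above.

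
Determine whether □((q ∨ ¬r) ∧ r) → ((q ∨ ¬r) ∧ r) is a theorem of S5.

Yes, valid

Tableau for the negation ¬(□((q ∨ ¬r) ∧ r) → ((q ∨ ¬r) ∧ r)):
1. ¬(□((q ∨ ¬r) ∧ r) → ((q ∨ ¬r) ∧ r)), w0
2. □((q ∨ ¬r) ∧ r), w0
3. ¬((q ∨ ¬r) ∧ r), w0
4. (q ∨ ¬r) ∧ r, w0
5. q ∨ ¬r, w0
6. r, w0
7. ¬(q ∨ ¬r), w0
8. ¬q, w0
9. ¬r, w0
Accessibility: w0Rw0
Branch closes: r and ¬r both at w0.
All branches of the negation close; one closing branch shown above.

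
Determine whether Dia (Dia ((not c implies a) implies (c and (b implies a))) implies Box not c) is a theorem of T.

Invalid (countermodel exists)

Tableau for the negation not Dia (Dia ((not c implies a) implies (c and (b implies a))) implies Box not c):
1. not Dia (Dia ((not c implies a) implies (c and (b implies a))) implies Box not c), u
2. not (Dia ((not c implies a) implies (c and (b implies a))) implies Box not c), u
3. Dia ((not c implies a) implies (c and (b implies a))), u
4. not Box not c, u
5. (not c implies a) implies (c and (b implies a)), v
6. not (Dia ((not c implies a) implies (c and (b implies a))) implies Box not c), v
7. Dia ((not c implies a) implies (c and (b implies a))), v
8. not Box not c, v
9. c and (b implies a), v
10. c, v
11. b implies a, v
12. a, v
13. c, w
14. not (Dia ((not c implies a) implies (c and (b implies a))) implies Box not c), w
15. Dia ((not c implies a) implies (c and (b implies a))), w
16. not Box not c, w
17. (not c implies a) implies (c and (b implies a)), x
18. c and (b implies a), x
19. c, x
20. b implies a, x
21. a, x
22. c, y
23. (not c implies a) implies (c and (b implies a)), z
24. c and (b implies a), z
25. c, z
26. b implies a, z
27. a, z
28. c, w6
Accessibility: uRu, uRv, uRw, vRv, vRx, vRy, wRw, wRz, wRw6, xRx, yRy, zRz, w6Rw6
The negation has an open branch (countermodel exists).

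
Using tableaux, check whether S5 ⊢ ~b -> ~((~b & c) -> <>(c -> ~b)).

Invalid (countermodel exists)

Tableau for the negation ~(~b -> ~((~b & c) -> <>(c -> ~b))):
1. ~(~b -> ~((~b & c) -> <>(c -> ~b))), w0
2. ~b, w0
3. (~b & c) -> <>(c -> ~b), w0
4. <>(c -> ~b), w0
5. c -> ~b, w1
6. ~b, w1
Accessibility: w0Rw0, w0Rw1, w1Rw0, w1Rw1
The negation has an open branch (countermodel exists).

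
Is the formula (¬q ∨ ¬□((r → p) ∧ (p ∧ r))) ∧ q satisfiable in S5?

Satisfiable

1. (¬q ∨ ¬□((r → p) ∧ (p ∧ r))) ∧ q, 0
2. ¬q ∨ ¬□((r → p) ∧ (p ∧ r)), 0
3. q, 0
4. ¬□((r → p) ∧ (p ∧ r)), 0
5. ¬((r → p) ∧ (p ∧ r)), 1
6. ¬(p ∧ r), 1
7. ¬r, 1
Accessibility: 0R0, 0R1, 1R0, 1R1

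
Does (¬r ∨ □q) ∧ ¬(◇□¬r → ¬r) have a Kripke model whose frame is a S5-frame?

Unsatisfiable (every branch closes)

1. (¬r ∨ □q) ∧ ¬(◇□¬r → ¬r), 0
2. ¬r ∨ □q, 0
3. ¬(◇□¬r → ¬r), 0
4. ◇□¬r, 0
5. r, 0
6. □q, 0
7. q, 0
8. □¬r, 1
9. q, 1
10. ¬r, 0
Accessibility: 0R0, 0R1, 1R0, 1R1
Branch closes: r and ¬r both at 0.
Every branch closes; the branch above is one of them.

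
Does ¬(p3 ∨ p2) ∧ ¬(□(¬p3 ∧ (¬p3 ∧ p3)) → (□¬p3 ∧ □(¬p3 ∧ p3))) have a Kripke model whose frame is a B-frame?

Unsatisfiable (every branch closes)

1. ¬(p3 ∨ p2) ∧ ¬(□(¬p3 ∧ (¬p3 ∧ p3)) → (□¬p3 ∧ □(¬p3 ∧ p3))), u
2. ¬(p3 ∨ p2), u   [∧-rule on 1]
3. ¬(□(¬p3 ∧ (¬p3 ∧ p3)) → (□¬p3 ∧ □(¬p3 ∧ p3))), u   [∧-rule on 1]
4. ¬p3, u   [¬∨-rule on 2]
5. ¬p2, u   [¬∨-rule on 2]
6. □(¬p3 ∧ (¬p3 ∧ p3)), u   [¬→-rule on 3]
7. ¬(□¬p3 ∧ □(¬p3 ∧ p3)), u   [¬→-rule on 3]
8. ¬p3 ∧ (¬p3 ∧ p3), u   [□-rule on 6 via uRu]
9. ¬p3 ∧ p3, u   [∧-rule on 8]
10. p3, u   [∧-rule on 9]
Accessibility: uRu
Branch closes: p3 and ¬p3 both at u.
All branches of the tableau close; one closing branch shown above.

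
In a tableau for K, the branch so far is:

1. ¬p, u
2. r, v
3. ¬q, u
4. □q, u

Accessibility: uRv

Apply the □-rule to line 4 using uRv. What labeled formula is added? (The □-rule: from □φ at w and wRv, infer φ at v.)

q, v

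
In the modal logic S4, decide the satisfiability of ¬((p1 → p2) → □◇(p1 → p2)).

1. ¬((p1 → p2) → □◇(p1 → p2)), w0
2. p1 → p2, w0   [¬→-rule on 1]
3. ¬□◇(p1 → p2), w0   [¬→-rule on 1]
4. p2, w0   [→-rule on 2 (branches; this branch)]
5. ¬◇(p1 → p2), w1   [¬□-rule on 3: fresh world w1, w0Rw1]
6. ¬(p1 → p2), w1   [¬◇-rule on 5 via w1Rw1]
7. p1, w1   [¬→-rule on 6]
8. ¬p2, w1   [¬→-rule on 6]
Accessibility: w0Rw0, w0Rw1, w1Rw1

Satisfiable (open branch found)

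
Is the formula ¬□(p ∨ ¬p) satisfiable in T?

Unsatisfiable

1. ¬□(p ∨ ¬p), 0
2. ¬(p ∨ ¬p), 1   [¬□-rule on 1: fresh world 1, 0R1]
3. ¬p, 1   [¬∨-rule on 2]
4. p, 1   [¬∨-rule on 2]
Accessibility: 0R0, 0R1, 1R1
Branch closes: p and ¬p both at 1.
All branches of the tableau close; one closing branch shown above.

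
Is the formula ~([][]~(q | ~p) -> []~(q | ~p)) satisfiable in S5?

Unsatisfiable

1. ~([][]~(q | ~p) -> []~(q | ~p)), u
2. [][]~(q | ~p), u
3. ~[]~(q | ~p), u
4. []~(q | ~p), u
5. ~(q | ~p), u
6. ~q, u
7. p, u
8. q | ~p, v
9. []~(q | ~p), v
10. ~(q | ~p), v
11. ~q, v
12. p, v
13. ~p, v
Accessibility: uRu, uRv, vRu, vRv
Branch closes: p and ~p both at v.
All branches of the tableau close; one closing branch shown above.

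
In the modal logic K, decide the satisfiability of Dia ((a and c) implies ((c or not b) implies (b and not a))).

1. Dia ((a and c) implies ((c or not b) implies (b and not a))), 0
2. (a and c) implies ((c or not b) implies (b and not a)), 1
3. (c or not b) implies (b and not a), 1
4. b and not a, 1
5. b, 1
6. not a, 1
Accessibility: 0R1

Satisfiable (open branch found)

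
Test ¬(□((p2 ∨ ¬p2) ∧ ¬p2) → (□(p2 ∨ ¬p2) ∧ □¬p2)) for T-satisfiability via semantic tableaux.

1. ¬(□((p2 ∨ ¬p2) ∧ ¬p2) → (□(p2 ∨ ¬p2) ∧ □¬p2)), 0
2. □((p2 ∨ ¬p2) ∧ ¬p2), 0
3. ¬(□(p2 ∨ ¬p2) ∧ □¬p2), 0
4. (p2 ∨ ¬p2) ∧ ¬p2, 0
5. p2 ∨ ¬p2, 0
6. ¬p2, 0
7. ¬□¬p2, 0
8. p2, 1
9. (p2 ∨ ¬p2) ∧ ¬p2, 1
10. p2 ∨ ¬p2, 1
11. ¬p2, 1
Accessibility: 0R0, 0R1, 1R1
Branch closes: p2 and ¬p2 both at 1.
(One branch shown.) All branches close.

Unsatisfiable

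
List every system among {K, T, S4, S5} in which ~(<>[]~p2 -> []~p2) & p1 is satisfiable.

S4-tableau for the formula:
1. ~(<>[]~p2 -> []~p2) & p1, 0
2. ~(<>[]~p2 -> []~p2), 0
3. p1, 0
4. <>[]~p2, 0
5. ~[]~p2, 0
6. []~p2, 1
7. ~p2, 1
8. p2, 2
Accessibility: 0R0, 0R1, 0R2, 1R1, 2R2
Complete open branch: satisfiable in S4, hence also in K, T (this S4-model is also a K-model and a T-model).
S5-tableau for the formula:
1. ~(<>[]~p2 -> []~p2) & p1, 0
2. ~(<>[]~p2 -> []~p2), 0
3. p1, 0
4. <>[]~p2, 0
5. ~[]~p2, 0
6. []~p2, 1
7. ~p2, 0
8. ~p2, 1
9. p2, 2
10. ~p2, 2
Accessibility: 0R0, 0R1, 0R2, 1R0, 1R1, 1R2, 2R0, 2R1, 2R2
Branch closes: p2 and ~p2 both at 2.
Every branch closes (one shown): unsatisfiable in S5.

K, T, S4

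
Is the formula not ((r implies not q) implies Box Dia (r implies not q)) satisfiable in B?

1. not ((r implies not q) implies Box Dia (r implies not q)), 0
2. r implies not q, 0   [neg-implies-rule on 1]
3. not Box Dia (r implies not q), 0   [neg-implies-rule on 1]
4. not q, 0   [implies-rule on 2 (branches; this branch)]
5. not Dia (r implies not q), 1   [neg-Box-rule on 3: fresh world 1, 0R1]
6. not (r implies not q), 0   [neg-Dia-rule on 5 via 1R0]
7. r, 0   [neg-implies-rule on 6]
8. q, 0   [neg-implies-rule on 6]
Accessibility: 0R0, 0R1, 1R0, 1R1
Branch closes: q and not q both at 0.
(One branch shown.) All branches close.

No, unsatisfiable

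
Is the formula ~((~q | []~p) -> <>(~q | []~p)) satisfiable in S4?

Unsatisfiable (every branch closes)

1. ~((~q | []~p) -> <>(~q | []~p)), u
2. ~q | []~p, u
3. ~<>(~q | []~p), u
4. ~(~q | []~p), u
5. q, u
6. ~[]~p, u
7. []~p, u
8. ~p, u
9. p, v
10. ~(~q | []~p), v
11. q, v
12. ~[]~p, v
13. ~p, v
Accessibility: uRu, uRv, vRv
Branch closes: p and ~p both at v.
Every branch closes; the branch above is one of them.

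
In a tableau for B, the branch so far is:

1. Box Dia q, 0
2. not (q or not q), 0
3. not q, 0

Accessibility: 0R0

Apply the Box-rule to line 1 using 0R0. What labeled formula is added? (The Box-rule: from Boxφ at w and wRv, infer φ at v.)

Dia q, 0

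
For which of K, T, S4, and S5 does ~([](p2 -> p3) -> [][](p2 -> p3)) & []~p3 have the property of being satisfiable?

T-tableau for the formula:
1. ~([](p2 -> p3) -> [][](p2 -> p3)) & []~p3, 0
2. ~([](p2 -> p3) -> [][](p2 -> p3)), 0   [&-rule on 1]
3. []~p3, 0   [&-rule on 1]
4. [](p2 -> p3), 0   [~->-rule on 2]
5. ~[][](p2 -> p3), 0   [~->-rule on 2]
6. ~p3, 0   [[]-rule on 3 via 0R0]
7. p2 -> p3, 0   [[]-rule on 4 via 0R0]
8. ~p2, 0   [->-rule on 7 (branches; this branch)]
9. ~[](p2 -> p3), 1   [~[]-rule on 5: fresh world 1, 0R1]
10. ~p3, 1   [[]-rule on 3 via 0R1]
11. p2 -> p3, 1   [[]-rule on 4 via 0R1]
12. ~p2, 1   [->-rule on 11 (branches; this branch)]
13. ~(p2 -> p3), 2   [~[]-rule on 9: fresh world 2, 1R2]
14. p2, 2   [~->-rule on 13]
15. ~p3, 2   [~->-rule on 13]
Accessibility: 0R0, 0R1, 1R1, 1R2, 2R2
Complete open branch: satisfiable in T, hence also in K (this T-model is also a K-model).
S4-tableau for the formula:
1. ~([](p2 -> p3) -> [][](p2 -> p3)) & []~p3, 0
2. ~([](p2 -> p3) -> [][](p2 -> p3)), 0   [&-rule on 1]
3. []~p3, 0   [&-rule on 1]
4. [](p2 -> p3), 0   [~->-rule on 2]
5. ~[][](p2 -> p3), 0   [~->-rule on 2]
6. ~p3, 0   [[]-rule on 3 via 0R0]
7. p2 -> p3, 0   [[]-rule on 4 via 0R0]
8. ~p2, 0   [->-rule on 7 (branches; this branch)]
9. ~[](p2 -> p3), 1   [~[]-rule on 5: fresh world 1, 0R1]
10. ~p3, 1   [[]-rule on 3 via 0R1]
11. p2 -> p3, 1   [[]-rule on 4 via 0R1]
12. ~p2, 1   [->-rule on 11 (branches; this branch)]
13. ~(p2 -> p3), 2   [~[]-rule on 9: fresh world 2, 1R2]
14. p2, 2   [~->-rule on 13]
15. ~p3, 2   [~->-rule on 13]
16. p2 -> p3, 2   [[]-rule on 4 via 0R2]
17. p3, 2   [->-rule on 16 (branches; this branch)]
Accessibility: 0R0, 0R1, 0R2, 1R1, 1R2, 2R2
Branch closes: p3 and ~p3 both at 2.
Every branch closes (one shown): unsatisfiable in S4, hence also in S5 (every S5-frame is an S4-frame).

K, T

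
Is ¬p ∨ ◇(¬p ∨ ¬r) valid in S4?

No, not valid

Tableau for the negation ¬(¬p ∨ ◇(¬p ∨ ¬r)):
1. ¬(¬p ∨ ◇(¬p ∨ ¬r)), u
2. p, u
3. ¬◇(¬p ∨ ¬r), u
4. ¬(¬p ∨ ¬r), u
5. r, u
Accessibility: uRu
The negation has an open branch (countermodel exists).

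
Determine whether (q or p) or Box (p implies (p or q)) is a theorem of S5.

Valid in S5

Tableau for the negation not ((q or p) or Box (p implies (p or q))):
1. not ((q or p) or Box (p implies (p or q))), u
2. not (q or p), u   [neg-or-rule on 1]
3. not Box (p implies (p or q)), u   [neg-or-rule on 1]
4. not q, u   [neg-or-rule on 2]
5. not p, u   [neg-or-rule on 2]
6. not (p implies (p or q)), v   [neg-Box-rule on 3: fresh world v, uRv]
7. p, v   [neg-implies-rule on 6]
8. not (p or q), v   [neg-implies-rule on 6]
9. not p, v   [neg-or-rule on 8]
10. not q, v   [neg-or-rule on 8]
Accessibility: uRu, uRv, vRu, vRv
Branch closes: p and not p both at v.
All branches of the negation close; one closing branch shown above.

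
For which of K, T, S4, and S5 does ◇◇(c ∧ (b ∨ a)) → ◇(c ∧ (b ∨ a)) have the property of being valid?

S4, S5

S4-tableau for the negation ¬(◇◇(c ∧ (b ∨ a)) → ◇(c ∧ (b ∨ a))):
1. ¬(◇◇(c ∧ (b ∨ a)) → ◇(c ∧ (b ∨ a))), w0
2. ◇◇(c ∧ (b ∨ a)), w0
3. ¬◇(c ∧ (b ∨ a)), w0
4. ¬(c ∧ (b ∨ a)), w0
5. ¬(b ∨ a), w0
6. ¬b, w0
7. ¬a, w0
8. ◇(c ∧ (b ∨ a)), w1
9. ¬(c ∧ (b ∨ a)), w1
10. ¬(b ∨ a), w1
11. ¬b, w1
12. ¬a, w1
13. c ∧ (b ∨ a), w2
14. c, w2
15. b ∨ a, w2
16. ¬(c ∧ (b ∨ a)), w2
17. a, w2
18. ¬(b ∨ a), w2
19. ¬b, w2
20. ¬a, w2
Accessibility: w0Rw0, w0Rw1, w0Rw2, w1Rw1, w1Rw2, w2Rw2
Branch closes: a and ¬a both at w2.
Every branch closes (one shown): valid in S4, hence also in S5 (every theorem of S4 is a theorem of S5).
T-tableau for the negation ¬(◇◇(c ∧ (b ∨ a)) → ◇(c ∧ (b ∨ a))):
1. ¬(◇◇(c ∧ (b ∨ a)) → ◇(c ∧ (b ∨ a))), w0
2. ◇◇(c ∧ (b ∨ a)), w0
3. ¬◇(c ∧ (b ∨ a)), w0
4. ¬(c ∧ (b ∨ a)), w0
5. ¬(b ∨ a), w0
6. ¬b, w0
7. ¬a, w0
8. ◇(c ∧ (b ∨ a)), w1
9. ¬(c ∧ (b ∨ a)), w1
10. ¬(b ∨ a), w1
11. ¬b, w1
12. ¬a, w1
13. c ∧ (b ∨ a), w2
14. c, w2
15. b ∨ a, w2
16. a, w2
Accessibility: w0Rw0, w0Rw1, w1Rw1, w1Rw2, w2Rw2
Complete open branch: countermodel on a T-frame, so not valid in T, nor in K (the same frame is also a K-frame).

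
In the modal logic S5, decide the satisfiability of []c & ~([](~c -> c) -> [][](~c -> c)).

1. []c & ~([](~c -> c) -> [][](~c -> c)), u
2. []c, u
3. ~([](~c -> c) -> [][](~c -> c)), u
4. [](~c -> c), u
5. ~[][](~c -> c), u
6. c, u
7. ~c -> c, u
8. ~[](~c -> c), v
9. c, v
10. ~c -> c, v
11. ~(~c -> c), w
12. ~c, w
13. c, w
Accessibility: uRu, uRv, uRw, vRu, vRv, vRw, wRu, wRv, wRw
Branch closes: c and ~c both at w.
(One branch shown.) All branches close.

No, unsatisfiable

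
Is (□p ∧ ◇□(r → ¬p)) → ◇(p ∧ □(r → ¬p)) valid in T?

Valid in T

Tableau for the negation ¬((□p ∧ ◇□(r → ¬p)) → ◇(p ∧ □(r → ¬p))):
1. ¬((□p ∧ ◇□(r → ¬p)) → ◇(p ∧ □(r → ¬p))), u
2. □p ∧ ◇□(r → ¬p), u   [¬→-rule on 1]
3. ¬◇(p ∧ □(r → ¬p)), u   [¬→-rule on 1]
4. □p, u   [∧-rule on 2]
5. ◇□(r → ¬p), u   [∧-rule on 2]
6. ¬(p ∧ □(r → ¬p)), u   [¬◇-rule on 3 via uRu]
7. p, u   [□-rule on 4 via uRu]
8. ¬□(r → ¬p), u   [¬∧-rule on 6 (branches; this branch)]
9. □(r → ¬p), v   [◇-rule on 5: fresh world v, uRv]
10. ¬(p ∧ □(r → ¬p)), v   [¬◇-rule on 3 via uRv]
11. p, v   [□-rule on 4 via uRv]
12. r → ¬p, v   [□-rule on 9 via vRv]
13. ¬□(r → ¬p), v   [¬∧-rule on 10 (branches; this branch)]
14. ¬r, v   [→-rule on 12 (branches; this branch)]
15. ¬(r → ¬p), w   [¬□-rule on 8: fresh world w, uRw]
16. r, w   [¬→-rule on 15]
17. p, w   [¬→-rule on 15]
18. ¬(p ∧ □(r → ¬p)), w   [¬◇-rule on 3 via uRw]
19. ¬□(r → ¬p), w   [¬∧-rule on 18 (branches; this branch)]
20. ¬(r → ¬p), x   [¬□-rule on 13: fresh world x, vRx]
21. r, x   [¬→-rule on 20]
22. p, x   [¬→-rule on 20]
23. r → ¬p, x   [□-rule on 9 via vRx]
24. ¬p, x   [→-rule on 23 (branches; this branch)]
Accessibility: uRu, uRv, uRw, vRv, vRx, wRw, xRx
Branch closes: p and ¬p both at x.
All branches of the negation close; one closing branch shown above.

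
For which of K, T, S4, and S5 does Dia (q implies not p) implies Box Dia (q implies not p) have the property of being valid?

S5-tableau for the negation not (Dia (q implies not p) implies Box Dia (q implies not p)):
1. not (Dia (q implies not p) implies Box Dia (q implies not p)), u
2. Dia (q implies not p), u
3. not Box Dia (q implies not p), u
4. q implies not p, v
5. not p, v
6. not Dia (q implies not p), w
7. not (q implies not p), u
8. q, u
9. p, u
10. not (q implies not p), v
11. q, v
12. p, v
Accessibility: uRu, uRv, uRw, vRu, vRv, vRw, wRu, wRv, wRw
Branch closes: p and not p both at v.
Every branch closes (one shown): valid in S5.
S4-tableau for the negation not (Dia (q implies not p) implies Box Dia (q implies not p)):
1. not (Dia (q implies not p) implies Box Dia (q implies not p)), u
2. Dia (q implies not p), u
3. not Box Dia (q implies not p), u
4. q implies not p, v
5. not p, v
6. not Dia (q implies not p), w
7. not (q implies not p), w
8. q, w
9. p, w
Accessibility: uRu, uRv, uRw, vRv, wRw
Complete open branch: countermodel on an S4-frame, so not valid in S4, nor in K, T (the same frame is also a K-frame and a T-frame).

S5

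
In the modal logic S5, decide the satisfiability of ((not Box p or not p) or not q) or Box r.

Yes, satisfiable

1. ((not Box p or not p) or not q) or Box r, 0
2. Box r, 0   [or-rule on 1 (branches; this branch)]
3. r, 0   [Box-rule on 2 via 0R0]
Accessibility: 0R0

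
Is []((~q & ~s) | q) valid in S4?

Tableau for the negation ~[]((~q & ~s) | q):
1. ~[]((~q & ~s) | q), w0
2. ~((~q & ~s) | q), w1
3. ~(~q & ~s), w1
4. ~q, w1
5. s, w1
Accessibility: w0Rw0, w0Rw1, w1Rw1
The negation has an open branch (countermodel exists).

Invalid (countermodel exists)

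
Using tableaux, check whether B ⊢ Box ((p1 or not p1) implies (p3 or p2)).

Not valid

Tableau for the negation not Box ((p1 or not p1) implies (p3 or p2)):
1. not Box ((p1 or not p1) implies (p3 or p2)), w0
2. not ((p1 or not p1) implies (p3 or p2)), w1
3. p1 or not p1, w1
4. not (p3 or p2), w1
5. not p3, w1
6. not p2, w1
7. not p1, w1
Accessibility: w0Rw0, w0Rw1, w1Rw0, w1Rw1
The negation has an open branch (countermodel exists).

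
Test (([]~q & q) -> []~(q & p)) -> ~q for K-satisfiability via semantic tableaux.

Satisfiable (open branch found)

1. (([]~q & q) -> []~(q & p)) -> ~q, w0
2. ~q, w0   [->-rule on 1 (branches; this branch)]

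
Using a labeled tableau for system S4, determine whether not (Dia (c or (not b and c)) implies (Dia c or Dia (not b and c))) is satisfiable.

1. not (Dia (c or (not b and c)) implies (Dia c or Dia (not b and c))), u
2. Dia (c or (not b and c)), u
3. not (Dia c or Dia (not b and c)), u
4. not Dia c, u
5. not Dia (not b and c), u
6. not c, u
7. not (not b and c), u
8. c or (not b and c), v
9. not c, v
10. not (not b and c), v
11. not b and c, v
12. not b, v
13. c, v
Accessibility: uRu, uRv, vRv
Branch closes: c and not c both at v.
(One branch shown.) All branches close.

Unsatisfiable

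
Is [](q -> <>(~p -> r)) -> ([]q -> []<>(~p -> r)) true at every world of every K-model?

Valid

Tableau for the negation ~([](q -> <>(~p -> r)) -> ([]q -> []<>(~p -> r))):
1. ~([](q -> <>(~p -> r)) -> ([]q -> []<>(~p -> r))), 0
2. [](q -> <>(~p -> r)), 0   [~->-rule on 1]
3. ~([]q -> []<>(~p -> r)), 0   [~->-rule on 1]
4. []q, 0   [~->-rule on 3]
5. ~[]<>(~p -> r), 0   [~->-rule on 3]
6. ~<>(~p -> r), 1   [~[]-rule on 5: fresh world 1, 0R1]
7. q -> <>(~p -> r), 1   [[]-rule on 2 via 0R1]
8. q, 1   [[]-rule on 4 via 0R1]
9. <>(~p -> r), 1   [->-rule on 7 (branches; this branch)]
10. ~p -> r, 2   [<>-rule on 9: fresh world 2, 1R2]
11. ~(~p -> r), 2   [~<>-rule on 6 via 1R2]
12. ~p, 2   [~->-rule on 11]
13. ~r, 2   [~->-rule on 11]
14. r, 2   [->-rule on 10 (branches; this branch)]
Accessibility: 0R1, 1R2
Branch closes: r and ~r both at 2.
All branches of the negation close; one closing branch shown above.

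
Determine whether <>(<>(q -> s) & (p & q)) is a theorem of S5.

Tableau for the negation ~<>(<>(q -> s) & (p & q)):
1. ~<>(<>(q -> s) & (p & q)), 0
2. ~(<>(q -> s) & (p & q)), 0   [~<>-rule on 1 via 0R0]
3. ~(p & q), 0   [~&-rule on 2 (branches; this branch)]
4. ~q, 0   [~&-rule on 3 (branches; this branch)]
Accessibility: 0R0
The negation has an open branch (countermodel exists).

Invalid (countermodel exists)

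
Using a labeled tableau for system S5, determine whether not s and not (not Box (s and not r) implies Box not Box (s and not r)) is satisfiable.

1. not s and not (not Box (s and not r) implies Box not Box (s and not r)), w0
2. not s, w0   [and-rule on 1]
3. not (not Box (s and not r) implies Box not Box (s and not r)), w0   [and-rule on 1]
4. not Box (s and not r), w0   [neg-implies-rule on 3]
5. not Box not Box (s and not r), w0   [neg-implies-rule on 3]
6. not (s and not r), w1   [neg-Box-rule on 4: fresh world w1, w0Rw1]
7. r, w1   [neg-and-rule on 6 (branches; this branch)]
8. Box (s and not r), w2   [neg-Box-rule on 5: fresh world w2, w0Rw2]
9. s and not r, w0   [Box-rule on 8 via w2Rw0]
10. s, w0   [and-rule on 9]
11. not r, w0   [and-rule on 9]
Accessibility: w0Rw0, w0Rw1, w0Rw2, w1Rw0, w1Rw1, w1Rw2, w2Rw0, w2Rw1, w2Rw2
Branch closes: s and not s both at w0.
Every branch closes; the branch above is one of them.

Unsatisfiable (every branch closes)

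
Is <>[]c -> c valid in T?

Invalid (countermodel exists)

Tableau for the negation ~(<>[]c -> c):
1. ~(<>[]c -> c), 0
2. <>[]c, 0   [~->-rule on 1]
3. ~c, 0   [~->-rule on 1]
4. []c, 1   [<>-rule on 2: fresh world 1, 0R1]
5. c, 1   [[]-rule on 4 via 1R1]
Accessibility: 0R0, 0R1, 1R1
The negation has an open branch (countermodel exists).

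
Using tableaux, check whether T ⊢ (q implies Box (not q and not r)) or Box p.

No, not valid

Tableau for the negation not ((q implies Box (not q and not r)) or Box p):
1. not ((q implies Box (not q and not r)) or Box p), 0
2. not (q implies Box (not q and not r)), 0   [neg-or-rule on 1]
3. not Box p, 0   [neg-or-rule on 1]
4. q, 0   [neg-implies-rule on 2]
5. not Box (not q and not r), 0   [neg-implies-rule on 2]
6. not p, 1   [neg-Box-rule on 3: fresh world 1, 0R1]
7. not (not q and not r), 2   [neg-Box-rule on 5: fresh world 2, 0R2]
8. r, 2   [neg-and-rule on 7 (branches; this branch)]
Accessibility: 0R0, 0R1, 0R2, 1R1, 2R2
The negation has an open branch (countermodel exists).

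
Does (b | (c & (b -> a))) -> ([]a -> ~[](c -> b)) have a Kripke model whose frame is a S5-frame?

Yes, satisfiable

1. (b | (c & (b -> a))) -> ([]a -> ~[](c -> b)), 0
2. []a -> ~[](c -> b), 0
3. ~[](c -> b), 0
4. ~(c -> b), 1
5. c, 1
6. ~b, 1
Accessibility: 0R0, 0R1, 1R0, 1R1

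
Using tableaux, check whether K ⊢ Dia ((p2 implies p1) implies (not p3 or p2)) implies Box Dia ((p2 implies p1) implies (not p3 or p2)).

Tableau for the negation not (Dia ((p2 implies p1) implies (not p3 or p2)) implies Box Dia ((p2 implies p1) implies (not p3 or p2))):
1. not (Dia ((p2 implies p1) implies (not p3 or p2)) implies Box Dia ((p2 implies p1) implies (not p3 or p2))), u
2. Dia ((p2 implies p1) implies (not p3 or p2)), u   [neg-implies-rule on 1]
3. not Box Dia ((p2 implies p1) implies (not p3 or p2)), u   [neg-implies-rule on 1]
4. (p2 implies p1) implies (not p3 or p2), v   [Dia-rule on 2: fresh world v, uRv]
5. not p3 or p2, v   [implies-rule on 4 (branches; this branch)]
6. p2, v   [or-rule on 5 (branches; this branch)]
7. not Dia ((p2 implies p1) implies (not p3 or p2)), w   [neg-Box-rule on 3: fresh world w, uRw]
Accessibility: uRv, uRw
The negation has an open branch (countermodel exists).

Not valid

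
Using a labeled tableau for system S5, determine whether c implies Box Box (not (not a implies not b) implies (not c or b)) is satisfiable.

Satisfiable

1. c implies Box Box (not (not a implies not b) implies (not c or b)), u
2. Box Box (not (not a implies not b) implies (not c or b)), u
3. Box (not (not a implies not b) implies (not c or b)), u
4. not (not a implies not b) implies (not c or b), u
5. not c or b, u
6. b, u
Accessibility: uRu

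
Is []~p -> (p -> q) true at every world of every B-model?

Tableau for the negation ~([]~p -> (p -> q)):
1. ~([]~p -> (p -> q)), w0
2. []~p, w0
3. ~(p -> q), w0
4. p, w0
5. ~q, w0
6. ~p, w0
Accessibility: w0Rw0
Branch closes: p and ~p both at w0.
All branches of the negation close; one closing branch shown above.

Yes, valid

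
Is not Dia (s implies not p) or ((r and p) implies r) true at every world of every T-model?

Tableau for the negation not (not Dia (s implies not p) or ((r and p) implies r)):
1. not (not Dia (s implies not p) or ((r and p) implies r)), u
2. Dia (s implies not p), u
3. not ((r and p) implies r), u
4. r and p, u
5. not r, u
6. r, u
7. p, u
Accessibility: uRu
Branch closes: r and not r both at u.
All branches of the negation close; one closing branch shown above.

Valid in T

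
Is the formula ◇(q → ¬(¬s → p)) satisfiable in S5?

1. ◇(q → ¬(¬s → p)), 0
2. q → ¬(¬s → p), 1
3. ¬(¬s → p), 1
4. ¬s, 1
5. ¬p, 1
Accessibility: 0R0, 0R1, 1R0, 1R1

Satisfiable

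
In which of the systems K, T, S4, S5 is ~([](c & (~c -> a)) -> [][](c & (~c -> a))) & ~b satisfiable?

S4-tableau for the formula:
1. ~([](c & (~c -> a)) -> [][](c & (~c -> a))) & ~b, w0
2. ~([](c & (~c -> a)) -> [][](c & (~c -> a))), w0
3. ~b, w0
4. [](c & (~c -> a)), w0
5. ~[][](c & (~c -> a)), w0
6. c & (~c -> a), w0
7. c, w0
8. ~c -> a, w0
9. a, w0
10. ~[](c & (~c -> a)), w1
11. c & (~c -> a), w1
12. c, w1
13. ~c -> a, w1
14. a, w1
15. ~(c & (~c -> a)), w2
16. c & (~c -> a), w2
17. c, w2
18. ~c -> a, w2
19. ~(~c -> a), w2
20. ~c, w2
21. ~a, w2
Accessibility: w0Rw0, w0Rw1, w0Rw2, w1Rw1, w1Rw2, w2Rw2
Branch closes: c and ~c both at w2.
Every branch closes (one shown): unsatisfiable in S4, hence also in S5 (every S5-frame is an S4-frame).
T-tableau for the formula:
1. ~([](c & (~c -> a)) -> [][](c & (~c -> a))) & ~b, w0
2. ~([](c & (~c -> a)) -> [][](c & (~c -> a))), w0
3. ~b, w0
4. [](c & (~c -> a)), w0
5. ~[][](c & (~c -> a)), w0
6. c & (~c -> a), w0
7. c, w0
8. ~c -> a, w0
9. a, w0
10. ~[](c & (~c -> a)), w1
11. c & (~c -> a), w1
12. c, w1
13. ~c -> a, w1
14. a, w1
15. ~(c & (~c -> a)), w2
16. ~(~c -> a), w2
17. ~c, w2
18. ~a, w2
Accessibility: w0Rw0, w0Rw1, w1Rw1, w1Rw2, w2Rw2
Complete open branch: satisfiable in T, hence also in K (this T-model is also a K-model).

K, T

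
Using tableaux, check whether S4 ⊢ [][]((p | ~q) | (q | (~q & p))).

Valid

Tableau for the negation ~[][]((p | ~q) | (q | (~q & p))):
1. ~[][]((p | ~q) | (q | (~q & p))), 0
2. ~[]((p | ~q) | (q | (~q & p))), 1   [~[]-rule on 1: fresh world 1, 0R1]
3. ~((p | ~q) | (q | (~q & p))), 2   [~[]-rule on 2: fresh world 2, 1R2]
4. ~(p | ~q), 2   [~|-rule on 3]
5. ~(q | (~q & p)), 2   [~|-rule on 3]
6. ~p, 2   [~|-rule on 4]
7. q, 2   [~|-rule on 4]
8. ~q, 2   [~|-rule on 5]
9. ~(~q & p), 2   [~|-rule on 5]
Accessibility: 0R0, 0R1, 0R2, 1R1, 1R2, 2R2
Branch closes: q and ~q both at 2.
All branches of the negation close; one closing branch shown above.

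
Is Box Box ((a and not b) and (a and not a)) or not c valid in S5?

Tableau for the negation not (Box Box ((a and not b) and (a and not a)) or not c):
1. not (Box Box ((a and not b) and (a and not a)) or not c), 0
2. not Box Box ((a and not b) and (a and not a)), 0   [neg-or-rule on 1]
3. c, 0   [neg-or-rule on 1]
4. not Box ((a and not b) and (a and not a)), 1   [neg-Box-rule on 2: fresh world 1, 0R1]
5. not ((a and not b) and (a and not a)), 2   [neg-Box-rule on 4: fresh world 2, 1R2]
6. not (a and not a), 2   [neg-and-rule on 5 (branches; this branch)]
7. a, 2   [neg-and-rule on 6 (branches; this branch)]
Accessibility: 0R0, 0R1, 0R2, 1R0, 1R1, 1R2, 2R0, 2R1, 2R2
The negation has an open branch (countermodel exists).

Invalid (countermodel exists)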